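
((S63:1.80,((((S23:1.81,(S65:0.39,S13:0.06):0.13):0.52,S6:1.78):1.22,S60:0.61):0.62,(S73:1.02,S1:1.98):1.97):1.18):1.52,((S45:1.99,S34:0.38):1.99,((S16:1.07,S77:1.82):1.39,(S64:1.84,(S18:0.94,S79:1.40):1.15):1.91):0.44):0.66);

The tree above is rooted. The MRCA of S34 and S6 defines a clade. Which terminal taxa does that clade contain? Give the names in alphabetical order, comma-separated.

Tracing S34: it sits inside (S45,S34).
Tracing S6: it sits inside ((S23,(S65,S13)),S6).
The smallest clade enclosing both is the whole tree (their MRCA is the root), so the answer is all 15 tips in alphabetical order.

S1, S13, S16, S18, S23, S34, S45, S6, S60, S63, S64, S65, S73, S77, S79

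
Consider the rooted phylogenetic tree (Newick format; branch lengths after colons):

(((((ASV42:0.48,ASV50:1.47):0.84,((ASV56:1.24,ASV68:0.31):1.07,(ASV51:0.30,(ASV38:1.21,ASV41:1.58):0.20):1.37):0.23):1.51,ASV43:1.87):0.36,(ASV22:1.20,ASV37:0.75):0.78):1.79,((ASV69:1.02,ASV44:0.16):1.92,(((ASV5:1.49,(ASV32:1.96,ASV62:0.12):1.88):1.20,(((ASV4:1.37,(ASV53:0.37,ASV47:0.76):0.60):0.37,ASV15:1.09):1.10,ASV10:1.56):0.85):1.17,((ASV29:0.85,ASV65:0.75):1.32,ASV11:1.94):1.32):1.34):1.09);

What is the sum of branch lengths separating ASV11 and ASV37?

9.01

The path runs ASV11 → … → MRCA → … → ASV37; the MRCA is the root of the tree.
Branch lengths along that path: 1.94 + 1.32 + 1.34 + 1.09 + 1.79 + 0.78 + 0.75 = 9.01.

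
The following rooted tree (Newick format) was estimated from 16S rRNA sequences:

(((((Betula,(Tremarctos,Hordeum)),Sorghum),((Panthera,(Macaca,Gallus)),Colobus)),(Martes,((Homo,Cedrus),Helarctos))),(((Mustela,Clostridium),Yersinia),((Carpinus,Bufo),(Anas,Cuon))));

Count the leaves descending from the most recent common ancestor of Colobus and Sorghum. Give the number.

The MRCA of Colobus and Sorghum is the node subtending (((Betula,(Tremarctos,Hordeum)),Sorghum),((Panthera,(Macaca,Gallus)),Colobus)).
That clade contains 8 terminal taxa: Betula, Colobus, Gallus, Hordeum, Macaca, Panthera, Sorghum, Tremarctos.

8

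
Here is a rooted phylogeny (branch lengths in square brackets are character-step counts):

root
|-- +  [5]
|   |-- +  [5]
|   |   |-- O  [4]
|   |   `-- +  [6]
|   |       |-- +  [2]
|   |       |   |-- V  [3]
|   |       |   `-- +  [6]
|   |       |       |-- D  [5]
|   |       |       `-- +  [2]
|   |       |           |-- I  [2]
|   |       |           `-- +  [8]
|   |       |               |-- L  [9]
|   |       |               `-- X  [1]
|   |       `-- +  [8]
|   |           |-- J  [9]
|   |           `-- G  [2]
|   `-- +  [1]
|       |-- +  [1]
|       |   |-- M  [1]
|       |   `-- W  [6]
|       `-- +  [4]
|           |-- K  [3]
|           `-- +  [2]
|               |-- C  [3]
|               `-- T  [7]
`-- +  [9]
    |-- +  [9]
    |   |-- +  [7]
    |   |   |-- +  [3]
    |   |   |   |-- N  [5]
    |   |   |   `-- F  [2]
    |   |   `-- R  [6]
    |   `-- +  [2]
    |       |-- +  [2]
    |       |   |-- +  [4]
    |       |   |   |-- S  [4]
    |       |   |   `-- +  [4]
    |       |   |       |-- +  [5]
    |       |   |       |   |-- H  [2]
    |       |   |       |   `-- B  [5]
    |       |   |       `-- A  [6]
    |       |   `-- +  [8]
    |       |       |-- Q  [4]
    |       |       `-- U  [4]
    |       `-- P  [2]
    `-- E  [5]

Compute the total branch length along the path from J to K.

36

The path runs J → … → MRCA → … → K; the MRCA is the node subtending ((O,((V,(D,(I,(L,X)))),(J,G))),((M,W),(K,(C,T)))).
Branch lengths along that path: 9 + 8 + 6 + 5 + 1 + 4 + 3 = 36.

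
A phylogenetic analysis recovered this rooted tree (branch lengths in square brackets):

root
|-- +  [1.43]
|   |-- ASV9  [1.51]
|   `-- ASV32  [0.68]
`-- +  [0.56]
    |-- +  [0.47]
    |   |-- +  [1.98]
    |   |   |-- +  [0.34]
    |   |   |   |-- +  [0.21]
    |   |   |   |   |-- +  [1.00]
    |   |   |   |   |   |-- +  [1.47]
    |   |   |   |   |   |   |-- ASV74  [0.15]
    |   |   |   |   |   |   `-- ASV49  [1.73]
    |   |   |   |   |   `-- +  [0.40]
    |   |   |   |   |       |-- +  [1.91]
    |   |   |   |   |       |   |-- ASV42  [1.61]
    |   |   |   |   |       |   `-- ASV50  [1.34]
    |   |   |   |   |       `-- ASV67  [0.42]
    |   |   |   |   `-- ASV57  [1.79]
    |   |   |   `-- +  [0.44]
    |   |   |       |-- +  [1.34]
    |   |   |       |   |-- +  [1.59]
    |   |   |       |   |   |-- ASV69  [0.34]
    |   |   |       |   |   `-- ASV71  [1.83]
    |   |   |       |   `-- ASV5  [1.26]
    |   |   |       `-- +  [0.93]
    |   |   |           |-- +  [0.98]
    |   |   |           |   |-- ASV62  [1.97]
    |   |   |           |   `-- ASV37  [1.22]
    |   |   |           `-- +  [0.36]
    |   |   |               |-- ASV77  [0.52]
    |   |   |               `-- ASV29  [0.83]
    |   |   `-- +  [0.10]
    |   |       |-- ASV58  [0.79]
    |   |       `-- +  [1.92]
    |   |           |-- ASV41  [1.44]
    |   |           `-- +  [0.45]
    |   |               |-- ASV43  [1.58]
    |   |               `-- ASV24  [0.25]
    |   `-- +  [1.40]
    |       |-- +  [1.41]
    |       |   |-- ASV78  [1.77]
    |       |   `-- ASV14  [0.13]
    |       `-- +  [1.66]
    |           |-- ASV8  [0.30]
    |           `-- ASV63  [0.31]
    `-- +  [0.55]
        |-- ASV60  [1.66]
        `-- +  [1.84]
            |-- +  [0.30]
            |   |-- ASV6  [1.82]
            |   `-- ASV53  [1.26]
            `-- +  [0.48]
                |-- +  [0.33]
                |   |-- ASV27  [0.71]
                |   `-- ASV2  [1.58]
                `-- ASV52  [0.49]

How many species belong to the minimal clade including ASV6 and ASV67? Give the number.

27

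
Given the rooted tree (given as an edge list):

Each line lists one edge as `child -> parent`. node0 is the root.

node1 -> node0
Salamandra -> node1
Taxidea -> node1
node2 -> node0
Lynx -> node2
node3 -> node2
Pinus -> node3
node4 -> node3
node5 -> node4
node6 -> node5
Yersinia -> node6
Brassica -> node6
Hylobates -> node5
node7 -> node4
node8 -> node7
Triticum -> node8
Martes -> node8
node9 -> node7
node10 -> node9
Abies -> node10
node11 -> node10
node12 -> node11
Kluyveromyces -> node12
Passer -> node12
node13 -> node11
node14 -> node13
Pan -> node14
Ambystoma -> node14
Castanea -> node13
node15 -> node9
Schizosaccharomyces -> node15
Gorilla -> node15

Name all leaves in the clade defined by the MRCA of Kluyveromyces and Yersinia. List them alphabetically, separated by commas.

Abies, Ambystoma, Brassica, Castanea, Gorilla, Hylobates, Kluyveromyces, Martes, Pan, Passer, Schizosaccharomyces, Triticum, Yersinia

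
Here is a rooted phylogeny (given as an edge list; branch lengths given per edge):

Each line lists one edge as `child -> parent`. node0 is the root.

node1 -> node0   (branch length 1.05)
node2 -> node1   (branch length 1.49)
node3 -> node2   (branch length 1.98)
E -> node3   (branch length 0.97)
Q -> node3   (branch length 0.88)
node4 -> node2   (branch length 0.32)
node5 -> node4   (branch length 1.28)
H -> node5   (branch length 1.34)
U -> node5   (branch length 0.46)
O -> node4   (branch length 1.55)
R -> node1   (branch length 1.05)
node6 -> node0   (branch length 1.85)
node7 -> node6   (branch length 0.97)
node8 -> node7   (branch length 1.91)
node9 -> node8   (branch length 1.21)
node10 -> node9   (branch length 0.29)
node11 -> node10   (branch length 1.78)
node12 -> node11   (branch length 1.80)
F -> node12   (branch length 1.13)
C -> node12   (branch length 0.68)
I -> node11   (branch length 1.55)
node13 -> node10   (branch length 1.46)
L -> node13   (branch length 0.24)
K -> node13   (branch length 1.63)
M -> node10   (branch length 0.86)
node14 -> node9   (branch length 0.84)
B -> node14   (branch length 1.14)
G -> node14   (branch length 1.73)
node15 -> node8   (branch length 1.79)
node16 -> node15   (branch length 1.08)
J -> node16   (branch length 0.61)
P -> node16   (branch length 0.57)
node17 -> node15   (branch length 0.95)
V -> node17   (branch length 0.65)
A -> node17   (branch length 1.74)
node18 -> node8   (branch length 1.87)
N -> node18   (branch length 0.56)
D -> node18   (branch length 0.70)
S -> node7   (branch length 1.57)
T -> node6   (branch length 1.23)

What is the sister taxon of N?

N attaches to the tree at the node subtending (N,D).
The other lineage descending from that same node — the sister group — is the single tip D.

D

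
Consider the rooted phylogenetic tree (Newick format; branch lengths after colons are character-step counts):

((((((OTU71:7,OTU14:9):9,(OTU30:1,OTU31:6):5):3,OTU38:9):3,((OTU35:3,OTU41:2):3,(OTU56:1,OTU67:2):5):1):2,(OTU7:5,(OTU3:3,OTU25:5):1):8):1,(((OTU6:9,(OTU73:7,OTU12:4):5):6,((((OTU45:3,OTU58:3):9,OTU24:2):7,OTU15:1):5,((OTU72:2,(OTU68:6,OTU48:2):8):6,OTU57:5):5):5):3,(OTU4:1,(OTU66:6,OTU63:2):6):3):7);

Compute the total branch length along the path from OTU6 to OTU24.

The path runs OTU6 → … → MRCA → … → OTU24; the MRCA is the node subtending ((OTU6,(OTU73,OTU12)),((((OTU45,OTU58),OTU24),OTU15),((OTU72,(OTU68,OTU48)),OTU57))).
Branch lengths along that path: 9 + 6 + 5 + 5 + 7 + 2 = 34.

34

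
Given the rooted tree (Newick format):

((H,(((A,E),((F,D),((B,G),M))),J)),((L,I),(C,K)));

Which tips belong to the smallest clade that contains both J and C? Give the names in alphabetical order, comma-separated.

A, B, C, D, E, F, G, H, I, J, K, L, M

Tracing J: it sits inside (((A,E),((F,D),((B,G),M))),J).
Tracing C: it sits inside (C,K).
The smallest clade enclosing both is the whole tree (their MRCA is the root), so the answer is all 13 tips in alphabetical order.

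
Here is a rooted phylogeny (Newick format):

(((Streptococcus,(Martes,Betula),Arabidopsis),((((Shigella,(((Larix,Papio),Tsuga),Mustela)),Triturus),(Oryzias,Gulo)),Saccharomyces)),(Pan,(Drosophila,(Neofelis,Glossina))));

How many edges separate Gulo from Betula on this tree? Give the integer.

7

The MRCA of Gulo and Betula is the node subtending ((Streptococcus,(Martes,Betula),Arabidopsis),((((Shigella,(((Larix,Papio),Tsuga),Mustela)),Triturus),(Oryzias,Gulo)),Saccharomyces)).
From Gulo up to that node: 4 branches. From Betula up to the same node: 3 branches. Total: 4 + 3 = 7.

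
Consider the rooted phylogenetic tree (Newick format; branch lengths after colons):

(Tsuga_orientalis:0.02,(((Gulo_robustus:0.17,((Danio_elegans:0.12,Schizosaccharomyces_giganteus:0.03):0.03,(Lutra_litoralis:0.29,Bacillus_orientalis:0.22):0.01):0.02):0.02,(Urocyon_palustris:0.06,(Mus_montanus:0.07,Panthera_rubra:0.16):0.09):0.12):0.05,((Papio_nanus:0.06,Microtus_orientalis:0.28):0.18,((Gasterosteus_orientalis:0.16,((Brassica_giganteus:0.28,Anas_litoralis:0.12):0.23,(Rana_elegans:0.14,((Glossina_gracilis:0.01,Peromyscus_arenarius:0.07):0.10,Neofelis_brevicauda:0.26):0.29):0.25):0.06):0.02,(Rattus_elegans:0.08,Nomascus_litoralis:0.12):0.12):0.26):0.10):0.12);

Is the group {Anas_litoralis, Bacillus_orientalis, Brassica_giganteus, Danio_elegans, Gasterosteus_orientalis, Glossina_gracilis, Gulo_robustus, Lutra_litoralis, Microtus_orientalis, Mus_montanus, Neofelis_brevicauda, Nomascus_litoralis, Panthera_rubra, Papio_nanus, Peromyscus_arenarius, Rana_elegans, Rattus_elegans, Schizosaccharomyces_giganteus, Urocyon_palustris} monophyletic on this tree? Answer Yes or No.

Yes

The most recent common ancestor of these taxa subtends (((Gulo_robustus,((Danio_elegans,Schizosaccharomyces_giganteus),(Lutra_litoralis,Bacillus_orientalis))),(Urocyon_palustris,(Mus_montanus,Panthera_rubra))),((Papio_nanus,Microtus_orientalis),((Gasterosteus_orientalis,((Brassica_giganteus,Anas_litoralis),(Rana_elegans,((Glossina_gracilis,Peromyscus_arenarius),Neofelis_brevicauda)))),(Rattus_elegans,Nomascus_litoralis)))).
That clade has exactly 19 tips — every listed taxon and nothing else — so the group is monophyletic.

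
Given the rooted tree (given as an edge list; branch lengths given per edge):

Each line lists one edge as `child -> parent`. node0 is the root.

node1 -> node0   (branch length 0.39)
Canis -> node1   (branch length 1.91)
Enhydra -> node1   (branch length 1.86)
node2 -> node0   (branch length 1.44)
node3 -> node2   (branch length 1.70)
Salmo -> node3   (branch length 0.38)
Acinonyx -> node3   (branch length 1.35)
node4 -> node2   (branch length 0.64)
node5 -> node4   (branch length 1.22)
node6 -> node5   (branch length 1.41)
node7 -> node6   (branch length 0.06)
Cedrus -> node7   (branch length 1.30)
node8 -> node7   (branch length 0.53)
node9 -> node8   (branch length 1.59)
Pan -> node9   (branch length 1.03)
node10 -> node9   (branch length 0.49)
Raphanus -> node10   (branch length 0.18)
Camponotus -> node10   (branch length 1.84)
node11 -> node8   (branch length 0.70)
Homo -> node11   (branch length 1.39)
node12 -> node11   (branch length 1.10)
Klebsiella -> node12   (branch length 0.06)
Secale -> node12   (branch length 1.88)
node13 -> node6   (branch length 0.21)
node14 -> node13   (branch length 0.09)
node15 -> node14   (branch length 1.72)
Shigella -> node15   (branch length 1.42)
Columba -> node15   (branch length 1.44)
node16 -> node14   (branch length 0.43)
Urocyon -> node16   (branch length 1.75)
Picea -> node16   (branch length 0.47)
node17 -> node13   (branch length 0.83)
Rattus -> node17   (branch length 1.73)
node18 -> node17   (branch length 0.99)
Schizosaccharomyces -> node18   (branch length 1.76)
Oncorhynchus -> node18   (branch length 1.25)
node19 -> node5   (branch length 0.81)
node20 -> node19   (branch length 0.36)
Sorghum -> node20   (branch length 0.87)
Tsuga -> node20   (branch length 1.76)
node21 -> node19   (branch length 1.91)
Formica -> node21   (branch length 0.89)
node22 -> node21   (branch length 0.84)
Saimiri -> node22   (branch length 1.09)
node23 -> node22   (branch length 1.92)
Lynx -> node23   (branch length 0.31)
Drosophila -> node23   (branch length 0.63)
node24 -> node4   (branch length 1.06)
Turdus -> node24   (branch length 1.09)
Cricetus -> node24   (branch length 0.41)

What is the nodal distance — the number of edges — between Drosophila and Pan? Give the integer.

10

The MRCA of Drosophila and Pan is the node subtending (((Cedrus,((Pan,(Raphanus,Camponotus)),(Homo,(Klebsiella,Secale)))),(((Shigella,Columba),(Urocyon,Picea)),(Rattus,(Schizosaccharomyces,Oncorhynchus)))),((Sorghum,Tsuga),(Formica,(Saimiri,(Lynx,Drosophila))))).
From Drosophila up to that node: 5 branches. From Pan up to the same node: 5 branches. Total: 5 + 5 = 10.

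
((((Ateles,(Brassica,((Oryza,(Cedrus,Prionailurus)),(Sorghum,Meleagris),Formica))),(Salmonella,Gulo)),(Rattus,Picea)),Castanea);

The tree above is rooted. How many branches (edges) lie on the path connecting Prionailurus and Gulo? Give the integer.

8

The MRCA of Prionailurus and Gulo is the node subtending ((Ateles,(Brassica,((Oryza,(Cedrus,Prionailurus)),(Sorghum,Meleagris),Formica))),(Salmonella,Gulo)).
From Prionailurus up to that node: 6 branches. From Gulo up to the same node: 2 branches. Total: 6 + 2 = 8.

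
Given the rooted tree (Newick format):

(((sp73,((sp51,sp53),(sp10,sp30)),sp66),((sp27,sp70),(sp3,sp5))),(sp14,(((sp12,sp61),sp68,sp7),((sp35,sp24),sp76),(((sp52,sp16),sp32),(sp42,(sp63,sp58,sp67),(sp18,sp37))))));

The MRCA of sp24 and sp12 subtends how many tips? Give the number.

The MRCA of sp24 and sp12 is the node subtending (((sp12,sp61),sp68,sp7),((sp35,sp24),sp76),(((sp52,sp16),sp32),(sp42,(sp63,sp58,sp67),(sp18,sp37)))).
That clade contains 16 terminal taxa: sp12, sp16, sp18, sp24, sp32, sp35, sp37, sp42, sp52, sp58, sp61, sp63, sp67, sp68, sp7, sp76.

16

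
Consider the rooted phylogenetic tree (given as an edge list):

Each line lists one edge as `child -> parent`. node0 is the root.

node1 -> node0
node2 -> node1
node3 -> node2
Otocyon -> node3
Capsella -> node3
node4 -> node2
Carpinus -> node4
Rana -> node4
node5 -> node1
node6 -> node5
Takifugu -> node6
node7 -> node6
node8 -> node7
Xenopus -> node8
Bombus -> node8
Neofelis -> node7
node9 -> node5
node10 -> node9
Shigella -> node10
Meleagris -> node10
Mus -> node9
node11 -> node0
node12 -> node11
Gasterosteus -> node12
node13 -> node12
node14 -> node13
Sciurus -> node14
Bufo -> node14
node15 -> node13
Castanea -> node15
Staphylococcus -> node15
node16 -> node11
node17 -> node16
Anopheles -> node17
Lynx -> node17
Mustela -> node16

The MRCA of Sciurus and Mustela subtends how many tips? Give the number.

8

The MRCA of Sciurus and Mustela is the node subtending ((Gasterosteus,((Sciurus,Bufo),(Castanea,Staphylococcus))),((Anopheles,Lynx),Mustela)).
That clade contains 8 terminal taxa: Anopheles, Bufo, Castanea, Gasterosteus, Lynx, Mustela, Sciurus, Staphylococcus.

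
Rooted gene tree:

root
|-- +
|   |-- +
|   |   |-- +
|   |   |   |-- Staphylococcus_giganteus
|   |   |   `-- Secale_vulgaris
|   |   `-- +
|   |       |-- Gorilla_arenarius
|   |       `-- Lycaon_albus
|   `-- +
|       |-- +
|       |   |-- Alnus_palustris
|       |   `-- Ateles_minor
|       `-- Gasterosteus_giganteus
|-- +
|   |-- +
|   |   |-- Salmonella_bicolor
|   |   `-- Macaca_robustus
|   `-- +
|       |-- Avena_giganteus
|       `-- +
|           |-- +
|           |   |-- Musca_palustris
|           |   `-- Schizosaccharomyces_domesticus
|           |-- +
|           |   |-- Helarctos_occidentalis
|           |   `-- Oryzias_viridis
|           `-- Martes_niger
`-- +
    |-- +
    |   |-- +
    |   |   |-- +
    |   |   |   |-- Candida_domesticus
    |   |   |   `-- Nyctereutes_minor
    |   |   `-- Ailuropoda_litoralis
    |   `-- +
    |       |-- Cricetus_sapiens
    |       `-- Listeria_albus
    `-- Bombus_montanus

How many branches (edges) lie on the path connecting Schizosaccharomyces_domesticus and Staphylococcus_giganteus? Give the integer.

9

The MRCA of Schizosaccharomyces_domesticus and Staphylococcus_giganteus is the root of the tree.
From Schizosaccharomyces_domesticus up to that node: 5 branches. From Staphylococcus_giganteus up to the same node: 4 branches. Total: 5 + 4 = 9.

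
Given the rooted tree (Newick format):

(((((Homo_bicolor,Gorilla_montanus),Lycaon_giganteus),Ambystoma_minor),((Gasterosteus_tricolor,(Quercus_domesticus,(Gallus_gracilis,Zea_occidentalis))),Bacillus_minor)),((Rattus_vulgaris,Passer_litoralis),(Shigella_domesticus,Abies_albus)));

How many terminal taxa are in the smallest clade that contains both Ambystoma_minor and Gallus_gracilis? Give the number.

The MRCA of Ambystoma_minor and Gallus_gracilis is the node subtending ((((Homo_bicolor,Gorilla_montanus),Lycaon_giganteus),Ambystoma_minor),((Gasterosteus_tricolor,(Quercus_domesticus,(Gallus_gracilis,Zea_occidentalis))),Bacillus_minor)).
That clade contains 9 terminal taxa: Ambystoma_minor, Bacillus_minor, Gallus_gracilis, Gasterosteus_tricolor, Gorilla_montanus, Homo_bicolor, Lycaon_giganteus, Quercus_domesticus, Zea_occidentalis.

9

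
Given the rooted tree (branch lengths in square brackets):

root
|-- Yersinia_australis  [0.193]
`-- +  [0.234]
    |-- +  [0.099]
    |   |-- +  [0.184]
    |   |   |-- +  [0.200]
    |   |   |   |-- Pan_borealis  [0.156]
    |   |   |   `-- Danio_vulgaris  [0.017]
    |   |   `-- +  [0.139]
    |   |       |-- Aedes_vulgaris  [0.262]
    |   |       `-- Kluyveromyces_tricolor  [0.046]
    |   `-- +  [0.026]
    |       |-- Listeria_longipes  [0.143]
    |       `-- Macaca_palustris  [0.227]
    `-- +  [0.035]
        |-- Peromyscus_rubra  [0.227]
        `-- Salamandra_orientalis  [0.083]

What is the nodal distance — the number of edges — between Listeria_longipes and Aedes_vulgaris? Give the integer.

5

The MRCA of Listeria_longipes and Aedes_vulgaris is the node subtending (((Pan_borealis,Danio_vulgaris),(Aedes_vulgaris,Kluyveromyces_tricolor)),(Listeria_longipes,Macaca_palustris)).
From Listeria_longipes up to that node: 2 branches. From Aedes_vulgaris up to the same node: 3 branches. Total: 2 + 3 = 5.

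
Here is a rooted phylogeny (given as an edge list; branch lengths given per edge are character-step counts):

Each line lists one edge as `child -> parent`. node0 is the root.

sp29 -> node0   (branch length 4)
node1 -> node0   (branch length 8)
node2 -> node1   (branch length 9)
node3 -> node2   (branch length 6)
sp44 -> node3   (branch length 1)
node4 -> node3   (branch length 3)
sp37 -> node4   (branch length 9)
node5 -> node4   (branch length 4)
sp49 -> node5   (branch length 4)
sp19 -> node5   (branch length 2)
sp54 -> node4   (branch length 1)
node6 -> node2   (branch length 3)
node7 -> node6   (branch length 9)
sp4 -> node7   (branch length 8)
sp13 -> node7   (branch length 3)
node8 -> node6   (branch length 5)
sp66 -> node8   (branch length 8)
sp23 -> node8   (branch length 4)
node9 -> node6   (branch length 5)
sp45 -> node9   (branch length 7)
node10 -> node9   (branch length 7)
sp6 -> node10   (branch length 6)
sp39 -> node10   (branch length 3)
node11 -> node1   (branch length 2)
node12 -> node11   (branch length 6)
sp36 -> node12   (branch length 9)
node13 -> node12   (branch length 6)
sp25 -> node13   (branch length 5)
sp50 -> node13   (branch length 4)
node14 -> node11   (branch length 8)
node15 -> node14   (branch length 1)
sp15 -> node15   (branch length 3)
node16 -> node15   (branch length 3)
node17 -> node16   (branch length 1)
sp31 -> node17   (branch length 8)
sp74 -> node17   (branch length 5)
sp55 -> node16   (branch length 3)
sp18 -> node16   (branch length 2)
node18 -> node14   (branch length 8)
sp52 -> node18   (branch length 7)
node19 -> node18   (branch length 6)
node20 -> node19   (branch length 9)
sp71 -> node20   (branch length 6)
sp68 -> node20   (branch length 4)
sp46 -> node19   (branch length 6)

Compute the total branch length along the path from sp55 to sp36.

The path runs sp55 → … → MRCA → … → sp36; the MRCA is the node subtending ((sp36,(sp25,sp50)),((sp15,((sp31,sp74),sp55,sp18)),(sp52,((sp71,sp68),sp46)))).
Branch lengths along that path: 3 + 3 + 1 + 8 + 6 + 9 = 30.

30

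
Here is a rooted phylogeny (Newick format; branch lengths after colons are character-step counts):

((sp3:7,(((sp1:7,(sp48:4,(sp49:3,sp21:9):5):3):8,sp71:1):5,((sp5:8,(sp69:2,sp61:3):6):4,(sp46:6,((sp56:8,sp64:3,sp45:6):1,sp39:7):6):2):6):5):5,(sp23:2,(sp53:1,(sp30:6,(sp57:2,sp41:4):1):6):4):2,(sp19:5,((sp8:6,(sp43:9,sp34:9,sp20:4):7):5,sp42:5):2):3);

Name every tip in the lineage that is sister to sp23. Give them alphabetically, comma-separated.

sp23 attaches to the tree at the node subtending (sp23,(sp53,(sp30,(sp57,sp41)))).
The other lineage descending from that same node — the sister group — is (sp53,(sp30,(sp57,sp41))); its 4 tips in alphabetical order are the answer.

sp30, sp41, sp53, sp57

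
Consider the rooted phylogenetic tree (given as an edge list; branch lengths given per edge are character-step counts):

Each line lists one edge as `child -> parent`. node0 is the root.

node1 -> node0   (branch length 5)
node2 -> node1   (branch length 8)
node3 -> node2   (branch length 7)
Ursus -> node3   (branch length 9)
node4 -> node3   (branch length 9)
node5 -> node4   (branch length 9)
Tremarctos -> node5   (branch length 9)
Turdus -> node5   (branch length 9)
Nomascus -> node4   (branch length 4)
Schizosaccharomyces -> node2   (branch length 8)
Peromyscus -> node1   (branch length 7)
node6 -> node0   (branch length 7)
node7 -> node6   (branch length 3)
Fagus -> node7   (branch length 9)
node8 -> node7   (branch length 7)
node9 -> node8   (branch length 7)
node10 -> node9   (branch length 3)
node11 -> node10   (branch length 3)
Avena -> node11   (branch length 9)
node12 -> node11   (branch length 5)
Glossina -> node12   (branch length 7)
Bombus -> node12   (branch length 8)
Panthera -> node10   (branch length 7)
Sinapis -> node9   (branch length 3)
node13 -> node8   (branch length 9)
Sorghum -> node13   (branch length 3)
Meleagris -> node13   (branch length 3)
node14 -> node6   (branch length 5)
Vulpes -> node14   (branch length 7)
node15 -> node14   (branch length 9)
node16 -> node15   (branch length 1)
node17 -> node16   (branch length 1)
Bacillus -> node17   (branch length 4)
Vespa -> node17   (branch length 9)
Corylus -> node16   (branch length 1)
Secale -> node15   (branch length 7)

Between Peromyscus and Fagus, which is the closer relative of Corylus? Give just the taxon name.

Fagus

The MRCA of Corylus and Fagus subtends ((Fagus,((((Avena,(Glossina,Bombus)),Panthera),Sinapis),(Sorghum,Meleagris))),(Vulpes,(((Bacillus,Vespa),Corylus),Secale))) (13 taxa).
The MRCA of Corylus and Peromyscus is the root, subtending the entire tree (19 taxa).
The first is nested inside the second, so Corylus shares a more recent common ancestor with Fagus.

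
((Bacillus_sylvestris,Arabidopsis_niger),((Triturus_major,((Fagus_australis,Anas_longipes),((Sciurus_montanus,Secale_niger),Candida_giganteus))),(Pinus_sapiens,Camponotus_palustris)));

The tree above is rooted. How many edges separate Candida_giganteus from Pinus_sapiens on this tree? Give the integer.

The MRCA of Candida_giganteus and Pinus_sapiens is the node subtending ((Triturus_major,((Fagus_australis,Anas_longipes),((Sciurus_montanus,Secale_niger),Candida_giganteus))),(Pinus_sapiens,Camponotus_palustris)).
From Candida_giganteus up to that node: 4 branches. From Pinus_sapiens up to the same node: 2 branches. Total: 4 + 2 = 6.

6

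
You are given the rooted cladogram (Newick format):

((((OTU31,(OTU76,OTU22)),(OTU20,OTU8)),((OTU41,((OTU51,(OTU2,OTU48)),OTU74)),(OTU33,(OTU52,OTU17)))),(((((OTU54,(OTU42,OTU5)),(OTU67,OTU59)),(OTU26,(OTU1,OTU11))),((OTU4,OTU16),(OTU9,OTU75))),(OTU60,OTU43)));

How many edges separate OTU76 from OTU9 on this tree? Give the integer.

The MRCA of OTU76 and OTU9 is the root of the tree.
From OTU76 up to that node: 5 branches. From OTU9 up to the same node: 5 branches. Total: 5 + 5 = 10.

10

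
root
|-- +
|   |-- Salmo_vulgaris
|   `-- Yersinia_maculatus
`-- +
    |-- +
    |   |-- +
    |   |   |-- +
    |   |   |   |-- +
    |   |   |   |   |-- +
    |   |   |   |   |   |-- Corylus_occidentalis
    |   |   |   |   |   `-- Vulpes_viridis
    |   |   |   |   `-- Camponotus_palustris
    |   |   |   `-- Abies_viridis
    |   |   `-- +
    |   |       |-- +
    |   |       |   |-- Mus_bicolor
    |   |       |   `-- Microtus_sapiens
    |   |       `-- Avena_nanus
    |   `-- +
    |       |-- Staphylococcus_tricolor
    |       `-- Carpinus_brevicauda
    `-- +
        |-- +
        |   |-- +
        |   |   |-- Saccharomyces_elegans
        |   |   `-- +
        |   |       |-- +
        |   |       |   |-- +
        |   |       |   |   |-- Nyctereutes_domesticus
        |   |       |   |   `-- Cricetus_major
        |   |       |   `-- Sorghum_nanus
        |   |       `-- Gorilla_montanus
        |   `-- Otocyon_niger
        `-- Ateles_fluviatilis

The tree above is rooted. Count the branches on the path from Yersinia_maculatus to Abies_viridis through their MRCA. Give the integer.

7

The MRCA of Yersinia_maculatus and Abies_viridis is the root of the tree.
From Yersinia_maculatus up to that node: 2 branches. From Abies_viridis up to the same node: 5 branches. Total: 2 + 5 = 7.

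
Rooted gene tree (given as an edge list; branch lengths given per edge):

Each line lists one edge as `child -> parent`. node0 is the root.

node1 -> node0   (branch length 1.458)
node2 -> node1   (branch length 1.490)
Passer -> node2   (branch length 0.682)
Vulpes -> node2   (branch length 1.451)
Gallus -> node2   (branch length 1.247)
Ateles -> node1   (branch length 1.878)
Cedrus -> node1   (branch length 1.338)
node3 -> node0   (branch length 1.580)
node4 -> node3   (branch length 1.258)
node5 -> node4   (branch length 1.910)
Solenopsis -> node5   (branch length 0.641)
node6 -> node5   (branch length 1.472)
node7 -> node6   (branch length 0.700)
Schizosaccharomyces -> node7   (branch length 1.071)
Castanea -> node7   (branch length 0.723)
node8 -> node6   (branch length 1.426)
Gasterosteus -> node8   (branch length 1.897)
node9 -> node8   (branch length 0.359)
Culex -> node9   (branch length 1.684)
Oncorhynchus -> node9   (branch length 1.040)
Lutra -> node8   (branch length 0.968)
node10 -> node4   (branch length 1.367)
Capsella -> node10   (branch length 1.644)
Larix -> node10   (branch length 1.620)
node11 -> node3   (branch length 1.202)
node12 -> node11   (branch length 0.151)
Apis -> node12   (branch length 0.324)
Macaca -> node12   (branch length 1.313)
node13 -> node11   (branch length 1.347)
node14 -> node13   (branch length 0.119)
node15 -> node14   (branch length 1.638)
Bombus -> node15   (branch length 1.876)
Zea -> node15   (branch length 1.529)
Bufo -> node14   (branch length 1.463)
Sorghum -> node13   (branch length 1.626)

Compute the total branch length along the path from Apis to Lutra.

The path runs Apis → … → MRCA → … → Lutra; the MRCA is the node subtending (((Solenopsis,((Schizosaccharomyces,Castanea),(Gasterosteus,(Culex,Oncorhynchus),Lutra))),(Capsella,Larix)),((Apis,Macaca),(((Bombus,Zea),Bufo),Sorghum))).
Branch lengths along that path: 0.324 + 0.151 + 1.202 + 1.258 + 1.910 + 1.472 + 1.426 + 0.968 = 8.711.

8.711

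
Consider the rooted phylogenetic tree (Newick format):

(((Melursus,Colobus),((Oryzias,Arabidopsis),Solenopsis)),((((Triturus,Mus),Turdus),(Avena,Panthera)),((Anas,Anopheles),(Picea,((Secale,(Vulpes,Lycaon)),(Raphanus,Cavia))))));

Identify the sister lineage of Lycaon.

Lycaon attaches to the tree at the node subtending (Vulpes,Lycaon).
The other lineage descending from that same node — the sister group — is the single tip Vulpes.

Vulpes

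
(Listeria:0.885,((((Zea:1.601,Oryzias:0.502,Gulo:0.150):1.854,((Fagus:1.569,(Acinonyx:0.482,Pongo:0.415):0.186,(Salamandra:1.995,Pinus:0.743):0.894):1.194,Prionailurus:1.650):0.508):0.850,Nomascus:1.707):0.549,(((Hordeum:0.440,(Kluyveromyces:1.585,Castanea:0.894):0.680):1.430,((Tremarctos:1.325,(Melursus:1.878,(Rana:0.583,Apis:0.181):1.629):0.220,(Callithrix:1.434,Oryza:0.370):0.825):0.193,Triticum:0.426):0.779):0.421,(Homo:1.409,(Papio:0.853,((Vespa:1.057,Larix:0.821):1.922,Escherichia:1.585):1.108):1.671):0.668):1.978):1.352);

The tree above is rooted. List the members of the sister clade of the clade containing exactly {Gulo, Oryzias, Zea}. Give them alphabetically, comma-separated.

The clade containing exactly {Gulo, Oryzias, Zea} attaches to the tree at the node subtending ((Zea,Oryzias,Gulo),((Fagus,(Acinonyx,Pongo),(Salamandra,Pinus)),Prionailurus)).
The other lineage descending from that same node — the sister group — is ((Fagus,(Acinonyx,Pongo),(Salamandra,Pinus)),Prionailurus); its 6 tips in alphabetical order are the answer.

Acinonyx, Fagus, Pinus, Pongo, Prionailurus, Salamandra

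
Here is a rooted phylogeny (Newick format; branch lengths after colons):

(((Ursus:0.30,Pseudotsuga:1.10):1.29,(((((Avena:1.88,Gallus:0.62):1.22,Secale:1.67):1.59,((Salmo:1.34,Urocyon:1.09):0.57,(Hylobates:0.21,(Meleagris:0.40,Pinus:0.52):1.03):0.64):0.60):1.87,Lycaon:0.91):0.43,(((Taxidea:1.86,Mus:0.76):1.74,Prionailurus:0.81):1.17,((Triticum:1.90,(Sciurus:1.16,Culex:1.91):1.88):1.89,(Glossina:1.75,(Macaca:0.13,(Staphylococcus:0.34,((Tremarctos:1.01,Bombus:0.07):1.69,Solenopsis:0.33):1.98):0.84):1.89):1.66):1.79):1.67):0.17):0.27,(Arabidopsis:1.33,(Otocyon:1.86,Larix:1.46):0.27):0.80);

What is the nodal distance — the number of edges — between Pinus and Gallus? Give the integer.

7

The MRCA of Pinus and Gallus is the node subtending (((Avena,Gallus),Secale),((Salmo,Urocyon),(Hylobates,(Meleagris,Pinus)))).
From Pinus up to that node: 4 branches. From Gallus up to the same node: 3 branches. Total: 4 + 3 = 7.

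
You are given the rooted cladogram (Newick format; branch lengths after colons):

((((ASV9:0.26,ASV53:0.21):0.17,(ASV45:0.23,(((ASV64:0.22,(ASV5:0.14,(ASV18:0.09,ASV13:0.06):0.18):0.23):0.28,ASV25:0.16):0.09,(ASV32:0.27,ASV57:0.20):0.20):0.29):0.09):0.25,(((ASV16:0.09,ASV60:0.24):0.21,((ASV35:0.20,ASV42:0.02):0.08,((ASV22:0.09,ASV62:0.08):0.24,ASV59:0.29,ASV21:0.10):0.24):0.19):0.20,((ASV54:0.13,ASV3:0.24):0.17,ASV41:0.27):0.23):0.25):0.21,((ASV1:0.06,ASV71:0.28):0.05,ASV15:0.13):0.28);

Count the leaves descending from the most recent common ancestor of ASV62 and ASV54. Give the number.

11

The MRCA of ASV62 and ASV54 is the node subtending (((ASV16,ASV60),((ASV35,ASV42),((ASV22,ASV62),ASV59,ASV21))),((ASV54,ASV3),ASV41)).
That clade contains 11 terminal taxa: ASV16, ASV21, ASV22, ASV3, ASV35, ASV41, ASV42, ASV54, ASV59, ASV60, ASV62.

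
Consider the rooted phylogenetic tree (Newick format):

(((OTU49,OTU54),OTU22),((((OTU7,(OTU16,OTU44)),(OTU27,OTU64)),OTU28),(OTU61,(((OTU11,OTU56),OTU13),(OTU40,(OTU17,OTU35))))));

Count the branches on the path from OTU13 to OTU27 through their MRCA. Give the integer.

8

The MRCA of OTU13 and OTU27 is the node subtending ((((OTU7,(OTU16,OTU44)),(OTU27,OTU64)),OTU28),(OTU61,(((OTU11,OTU56),OTU13),(OTU40,(OTU17,OTU35))))).
From OTU13 up to that node: 4 branches. From OTU27 up to the same node: 4 branches. Total: 4 + 4 = 8.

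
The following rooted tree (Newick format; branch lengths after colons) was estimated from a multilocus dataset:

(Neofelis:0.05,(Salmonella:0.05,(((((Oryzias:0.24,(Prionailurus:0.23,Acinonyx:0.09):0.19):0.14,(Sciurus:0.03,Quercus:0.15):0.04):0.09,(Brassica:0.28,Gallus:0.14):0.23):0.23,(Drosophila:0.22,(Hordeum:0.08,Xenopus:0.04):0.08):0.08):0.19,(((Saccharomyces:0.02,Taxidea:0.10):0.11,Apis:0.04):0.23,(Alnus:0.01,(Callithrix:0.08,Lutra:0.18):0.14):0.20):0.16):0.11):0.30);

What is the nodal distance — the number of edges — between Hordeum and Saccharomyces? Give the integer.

8

The MRCA of Hordeum and Saccharomyces is the node subtending (((((Oryzias,(Prionailurus,Acinonyx)),(Sciurus,Quercus)),(Brassica,Gallus)),(Drosophila,(Hordeum,Xenopus))),(((Saccharomyces,Taxidea),Apis),(Alnus,(Callithrix,Lutra)))).
From Hordeum up to that node: 4 branches. From Saccharomyces up to the same node: 4 branches. Total: 4 + 4 = 8.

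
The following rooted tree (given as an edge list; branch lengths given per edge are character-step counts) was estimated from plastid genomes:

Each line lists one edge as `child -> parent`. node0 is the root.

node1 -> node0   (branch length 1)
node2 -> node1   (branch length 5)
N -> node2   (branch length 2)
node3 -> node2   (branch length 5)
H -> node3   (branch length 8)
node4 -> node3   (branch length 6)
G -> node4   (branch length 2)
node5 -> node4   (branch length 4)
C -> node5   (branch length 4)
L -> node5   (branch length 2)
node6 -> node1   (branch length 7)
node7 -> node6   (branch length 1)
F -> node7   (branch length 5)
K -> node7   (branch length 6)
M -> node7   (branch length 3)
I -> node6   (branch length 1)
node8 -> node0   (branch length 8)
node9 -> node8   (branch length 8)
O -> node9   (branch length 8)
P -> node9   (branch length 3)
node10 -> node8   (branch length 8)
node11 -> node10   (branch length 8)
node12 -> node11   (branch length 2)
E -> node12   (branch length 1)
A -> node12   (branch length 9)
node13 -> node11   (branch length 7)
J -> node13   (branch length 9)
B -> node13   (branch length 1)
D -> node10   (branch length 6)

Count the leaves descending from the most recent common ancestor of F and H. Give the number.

9

The MRCA of F and H is the node subtending ((N,(H,(G,(C,L)))),((F,K,M),I)).
That clade contains 9 terminal taxa: C, F, G, H, I, K, L, M, N.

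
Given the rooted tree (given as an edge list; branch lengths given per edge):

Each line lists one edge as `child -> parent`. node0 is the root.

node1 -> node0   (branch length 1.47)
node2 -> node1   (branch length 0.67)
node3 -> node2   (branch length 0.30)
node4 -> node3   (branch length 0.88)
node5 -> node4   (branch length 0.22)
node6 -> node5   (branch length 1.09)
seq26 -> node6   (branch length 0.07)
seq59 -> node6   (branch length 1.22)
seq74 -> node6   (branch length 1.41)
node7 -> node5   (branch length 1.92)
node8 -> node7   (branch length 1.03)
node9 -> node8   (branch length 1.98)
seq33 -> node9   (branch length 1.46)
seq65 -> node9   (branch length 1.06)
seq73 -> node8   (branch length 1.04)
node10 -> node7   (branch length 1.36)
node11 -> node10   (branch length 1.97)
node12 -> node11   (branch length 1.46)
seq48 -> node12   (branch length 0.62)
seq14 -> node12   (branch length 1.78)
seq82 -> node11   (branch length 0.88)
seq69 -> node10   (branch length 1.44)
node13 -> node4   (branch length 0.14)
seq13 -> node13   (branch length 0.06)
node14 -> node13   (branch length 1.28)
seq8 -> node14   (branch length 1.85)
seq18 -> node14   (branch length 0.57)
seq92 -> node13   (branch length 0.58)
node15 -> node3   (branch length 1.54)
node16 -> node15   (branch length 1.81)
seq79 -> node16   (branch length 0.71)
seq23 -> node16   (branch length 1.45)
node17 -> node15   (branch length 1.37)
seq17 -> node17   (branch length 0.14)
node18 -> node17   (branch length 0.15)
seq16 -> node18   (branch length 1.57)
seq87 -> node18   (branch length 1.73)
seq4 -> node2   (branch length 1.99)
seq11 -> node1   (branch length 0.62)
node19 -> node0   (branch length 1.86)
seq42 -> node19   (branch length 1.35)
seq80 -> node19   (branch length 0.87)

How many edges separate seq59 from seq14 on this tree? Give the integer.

The MRCA of seq59 and seq14 is the node subtending ((seq26,seq59,seq74),(((seq33,seq65),seq73),(((seq48,seq14),seq82),seq69))).
From seq59 up to that node: 2 branches. From seq14 up to the same node: 5 branches. Total: 2 + 5 = 7.

7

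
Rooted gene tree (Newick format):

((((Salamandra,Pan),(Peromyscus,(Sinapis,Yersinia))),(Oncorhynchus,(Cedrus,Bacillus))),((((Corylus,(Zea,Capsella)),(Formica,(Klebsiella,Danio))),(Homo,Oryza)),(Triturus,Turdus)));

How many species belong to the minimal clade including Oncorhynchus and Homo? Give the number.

18

The MRCA of Oncorhynchus and Homo is the root, so the clade is the entire tree.
That clade contains 18 terminal taxa: Bacillus, Capsella, Cedrus, Corylus, Danio, Formica, Homo, Klebsiella, Oncorhynchus, Oryza, Pan, Peromyscus, Salamandra, Sinapis, Triturus, Turdus, Yersinia, Zea.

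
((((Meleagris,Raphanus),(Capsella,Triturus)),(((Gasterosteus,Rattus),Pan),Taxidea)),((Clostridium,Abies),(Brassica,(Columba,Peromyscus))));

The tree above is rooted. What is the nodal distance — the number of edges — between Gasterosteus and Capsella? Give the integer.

7

The MRCA of Gasterosteus and Capsella is the node subtending (((Meleagris,Raphanus),(Capsella,Triturus)),(((Gasterosteus,Rattus),Pan),Taxidea)).
From Gasterosteus up to that node: 4 branches. From Capsella up to the same node: 3 branches. Total: 4 + 3 = 7.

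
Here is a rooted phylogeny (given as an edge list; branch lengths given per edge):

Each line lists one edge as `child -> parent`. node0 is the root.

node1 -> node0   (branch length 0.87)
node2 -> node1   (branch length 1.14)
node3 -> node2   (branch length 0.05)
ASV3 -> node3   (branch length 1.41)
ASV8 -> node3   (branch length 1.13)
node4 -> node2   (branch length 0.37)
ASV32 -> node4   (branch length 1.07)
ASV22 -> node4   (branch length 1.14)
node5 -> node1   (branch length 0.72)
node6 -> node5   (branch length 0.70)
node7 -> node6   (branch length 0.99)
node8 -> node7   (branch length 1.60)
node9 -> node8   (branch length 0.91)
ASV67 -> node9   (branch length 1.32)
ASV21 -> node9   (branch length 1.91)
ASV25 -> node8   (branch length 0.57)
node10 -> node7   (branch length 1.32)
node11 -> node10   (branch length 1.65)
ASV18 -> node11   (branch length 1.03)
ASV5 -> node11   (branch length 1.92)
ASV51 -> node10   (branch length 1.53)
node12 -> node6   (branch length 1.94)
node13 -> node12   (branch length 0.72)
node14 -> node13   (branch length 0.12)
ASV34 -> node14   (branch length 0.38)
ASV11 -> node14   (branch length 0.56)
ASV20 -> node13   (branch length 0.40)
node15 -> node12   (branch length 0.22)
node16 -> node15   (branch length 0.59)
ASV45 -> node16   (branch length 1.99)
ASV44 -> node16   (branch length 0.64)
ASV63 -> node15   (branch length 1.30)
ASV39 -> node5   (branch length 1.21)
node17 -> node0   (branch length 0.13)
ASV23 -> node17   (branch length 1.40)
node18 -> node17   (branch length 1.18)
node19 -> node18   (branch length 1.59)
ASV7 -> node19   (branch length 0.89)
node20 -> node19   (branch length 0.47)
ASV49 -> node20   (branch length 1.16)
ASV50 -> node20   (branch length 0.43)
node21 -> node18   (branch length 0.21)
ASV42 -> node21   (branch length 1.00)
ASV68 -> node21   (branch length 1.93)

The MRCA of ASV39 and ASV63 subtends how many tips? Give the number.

The MRCA of ASV39 and ASV63 is the node subtending (((((ASV67,ASV21),ASV25),((ASV18,ASV5),ASV51)),(((ASV34,ASV11),ASV20),((ASV45,ASV44),ASV63))),ASV39).
That clade contains 13 terminal taxa: ASV11, ASV18, ASV20, ASV21, ASV25, ASV34, ASV39, ASV44, ASV45, ASV5, ASV51, ASV63, ASV67.

13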